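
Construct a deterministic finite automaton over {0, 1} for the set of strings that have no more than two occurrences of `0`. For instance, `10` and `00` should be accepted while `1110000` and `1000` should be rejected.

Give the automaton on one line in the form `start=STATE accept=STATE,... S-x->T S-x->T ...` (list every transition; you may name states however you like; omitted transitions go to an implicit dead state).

start=q0 accept=q0,q1,q2 q0-0->q1 q0-1->q0 q1-0->q2 q1-1->q1 q2-0->q3 q2-1->q2 q3-0->q3 q3-1->q3

Only the number of `0`s matters, and only up to 3. Make a chain q0 → q1 → q2 → q3 advanced by each `0` (with q3 absorbing); every other symbol self-loops. The accepting set is {q0, q1, q2}.
A 4-state machine:
        0   1  
>* q0   q1  q0 
 * q1   q2  q1 
 * q2   q3  q2 
   q3   q3  q3 
(> = start, * = accepting)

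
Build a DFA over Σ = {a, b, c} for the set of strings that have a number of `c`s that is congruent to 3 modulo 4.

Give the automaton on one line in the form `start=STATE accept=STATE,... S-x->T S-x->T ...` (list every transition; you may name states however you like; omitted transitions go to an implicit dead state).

The only thing that matters is how many `c`s have appeared, reduced mod 4. Use one state per residue: q0 for 0, …, q3 for 3. Reading `c` moves to the next residue; anything else stays put. q3 is accepting.
A 4-state machine:
        a   b   c  
>  q0   q0  q0  q1 
   q1   q1  q1  q2 
   q2   q2  q2  q3 
 * q3   q3  q3  q0 
(> = start, * = accepting)

start=q0 accept=q3 q0-a->q0 q0-b->q0 q0-c->q1 q1-a->q1 q1-b->q1 q1-c->q2 q2-a->q2 q2-b->q2 q2-c->q3 q3-a->q3 q3-b->q3 q3-c->q0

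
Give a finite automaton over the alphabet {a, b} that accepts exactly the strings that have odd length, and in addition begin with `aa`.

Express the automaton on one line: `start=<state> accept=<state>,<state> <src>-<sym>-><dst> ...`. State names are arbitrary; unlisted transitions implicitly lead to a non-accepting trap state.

Run two small machines in parallel and take their product. One (2 states) tracks the input length modulo 2; the other (4 states) tracks whether the input so far still matches the prefix `aa`. Each combined state is a pair, one component from each; accept when both components accept. After merging equivalent states the machine shrinks.
A 5-state machine:
        a   b  
>  q0   q1  q2 
   q1   q3  q2 
   q2   q2  q2 
   q3   q4  q4 
 * q4   q3  q3 
(> = start, * = accepting)

start=q0 accept=q4 q0-a->q1 q0-b->q2 q1-a->q3 q1-b->q2 q2-a->q2 q2-b->q2 q3-a->q4 q3-b->q4 q4-a->q3 q4-b->q3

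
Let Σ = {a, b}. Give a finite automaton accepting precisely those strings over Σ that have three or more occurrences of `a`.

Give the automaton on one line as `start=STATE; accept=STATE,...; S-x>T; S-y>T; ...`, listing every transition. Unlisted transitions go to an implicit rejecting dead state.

Count `a`s, saturating at 4: states q0 through q3 mean 0 through 3 `a`s seen; q4 means more than 3. Each `a` increments (capped at q4); other symbols loop. Accept from {q3, q4}.
A 5-state machine:
        a   b  
>  q0   q1  q0 
   q1   q2  q1 
   q2   q3  q2 
 * q3   q4  q3 
 * q4   q4  q4 
(> = start, * = accepting)

start=q0; accept=q3,q4; q0-a>q1; q0-b>q0; q1-a>q2; q1-b>q1; q2-a>q3; q2-b>q2; q3-a>q4; q3-b>q3; q4-a>q4; q4-b>q4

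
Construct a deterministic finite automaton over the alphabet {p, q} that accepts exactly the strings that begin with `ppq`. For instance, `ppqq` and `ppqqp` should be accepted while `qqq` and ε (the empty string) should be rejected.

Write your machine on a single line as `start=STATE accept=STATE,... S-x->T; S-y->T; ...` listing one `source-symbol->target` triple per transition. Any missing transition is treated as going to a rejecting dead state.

start=s0; accept=s3; s0-p->s1; s0-q->s4; s1-p->s2; s1-q->s4; s2-p->s4; s2-q->s3; s3-p->s3; s3-q->s3; s4-p->s4; s4-q->s4

Check the first 3 symbols one by one: s0 through s2 record how many have matched `ppq` so far; any wrong symbol goes to the dead state s4. After all 3 match we enter the accepting sink s3.
A 5-state machine:
        p   q  
>  s0   s1  s4 
   s1   s2  s4 
   s2   s4  s3 
 * s3   s3  s3 
   s4   s4  s4 
(> = start, * = accepting)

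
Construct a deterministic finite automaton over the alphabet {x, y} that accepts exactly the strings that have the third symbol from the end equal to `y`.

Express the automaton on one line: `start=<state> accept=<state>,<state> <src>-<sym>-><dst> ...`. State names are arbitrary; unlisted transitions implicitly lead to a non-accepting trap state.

Because acceptance depends on a position counted from the end, the machine has to buffer the most recent 3 symbols. Make each state the string of the last up-to-3 symbols read; on input `x` shift the window left and append `x`. Accept when the buffered window has length 3 and begins with `y`.
A 15-state machine:
          x    y  
>  q0     q1   q2 
   q1     q3   q4 
   q2     q5   q6 
   q3     q7   q8 
   q4     q9  q10 
   q5    q11  q12 
   q6    q13  q14 
   q7     q7   q8 
   q8     q9  q10 
   q9    q11  q12 
   q10   q13  q14 
 * q11    q7   q8 
 * q12    q9  q10 
 * q13   q11  q12 
 * q14   q13  q14 
(> = start, * = accepting)

start=q0 accept=q11,q12,q13,q14 q0-x->q1 q0-y->q2 q1-x->q3 q1-y->q4 q2-x->q5 q2-y->q6 q3-x->q7 q3-y->q8 q4-x->q9 q4-y->q10 q5-x->q11 q5-y->q12 q6-x->q13 q6-y->q14 q7-x->q7 q7-y->q8 q8-x->q9 q8-y->q10 q9-x->q11 q9-y->q12 q10-x->q13 q10-y->q14 q11-x->q7 q11-y->q8 q12-x->q9 q12-y->q10 q13-x->q11 q13-y->q12 q14-x->q13 q14-y->q14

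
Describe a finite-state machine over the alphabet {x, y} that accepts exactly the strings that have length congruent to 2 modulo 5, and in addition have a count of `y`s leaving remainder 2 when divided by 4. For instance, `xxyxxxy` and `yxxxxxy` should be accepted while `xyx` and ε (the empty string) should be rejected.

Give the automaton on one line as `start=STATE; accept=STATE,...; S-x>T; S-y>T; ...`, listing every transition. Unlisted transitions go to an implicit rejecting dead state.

start=q0; accept=q5; q0-x>q1; q0-y>q2; q1-x>q3; q1-y>q4; q2-x>q4; q2-y>q5; q3-x>q6; q3-y>q7; q4-x>q7; q4-y>q8; q5-x>q8; q5-y>q9; q6-x>q10; q6-y>q11; q7-x>q11; q7-y>q12; q8-x>q12; q8-y>q13; q9-x>q13; q9-y>q10; q10-x>q0; q10-y>q14; q11-x>q14; q11-y>q15; q12-x>q15; q12-y>q16; q13-x>q16; q13-y>q0; q14-x>q2; q14-y>q17; q15-x>q17; q15-y>q18; q16-x>q18; q16-y>q1; q17-x>q5; q17-y>q19; q18-x>q19; q18-y>q3; q19-x>q9; q19-y>q6

Build one automaton per condition and run them in lockstep. One (5 states) tracks the input length modulo 5; the other (4 states) tracks the count of `y`s modulo 4. Each combined state is a pair, one component from each; accept when both components accept.
A 20-state machine:
          x    y  
>  q0     q1   q2 
   q1     q3   q4 
   q2     q4   q5 
   q3     q6   q7 
   q4     q7   q8 
 * q5     q8   q9 
   q6    q10  q11 
   q7    q11  q12 
   q8    q12  q13 
   q9    q13  q10 
   q10    q0  q14 
   q11   q14  q15 
   q12   q15  q16 
   q13   q16   q0 
   q14    q2  q17 
   q15   q17  q18 
   q16   q18   q1 
   q17    q5  q19 
   q18   q19   q3 
   q19    q9   q6 
(> = start, * = accepting)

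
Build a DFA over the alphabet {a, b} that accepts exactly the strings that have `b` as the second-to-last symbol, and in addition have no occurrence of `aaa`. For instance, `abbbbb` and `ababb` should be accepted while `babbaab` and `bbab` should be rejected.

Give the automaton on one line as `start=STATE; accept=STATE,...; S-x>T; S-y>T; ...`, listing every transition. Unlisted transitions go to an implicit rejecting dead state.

start=s0; accept=s5,s6; s0-a>s1; s0-b>s2; s1-a>s3; s1-b>s4; s2-a>s5; s2-b>s6; s3-a>s7; s3-b>s4; s4-a>s5; s4-b>s6; s5-a>s3; s5-b>s4; s6-a>s5; s6-b>s6; s7-a>s7; s7-b>s8; s8-a>s9; s8-b>s10; s9-a>s7; s9-b>s8; s10-a>s9; s10-b>s10

Handle the two conditions separately and then intersect. One (7 states) tracks the last 2 symbols read; the other (4 states) tracks partial matches of the forbidden pattern `aaa`. Each combined state is a pair, one component from each; accept when both components accept.
11 states suffice.
          a    b  
>  s0     s1   s2 
   s1     s3   s4 
   s2     s5   s6 
   s3     s7   s4 
   s4     s5   s6 
 * s5     s3   s4 
 * s6     s5   s6 
   s7     s7   s8 
   s8     s9  s10 
   s9     s7   s8 
   s10    s9  s10 
(> = start, * = accepting)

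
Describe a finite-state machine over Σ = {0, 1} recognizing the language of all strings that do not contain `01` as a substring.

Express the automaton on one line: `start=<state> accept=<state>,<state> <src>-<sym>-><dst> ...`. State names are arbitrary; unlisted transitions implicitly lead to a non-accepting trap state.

This is the complement of 'contains `01`'. Use the same substring-matching states — s0 through s2 holding how much of `01` has just been matched — but flip the accepting set: everything except the trap s2 accepts.
With 3 states:
        0   1  
>* s0   s1  s0 
 * s1   s1  s2 
   s2   s2  s2 
(> = start, * = accepting)

start=s0 accept=s0,s1 s0-0->s1 s0-1->s0 s1-0->s1 s1-1->s2 s2-0->s2 s2-1->s2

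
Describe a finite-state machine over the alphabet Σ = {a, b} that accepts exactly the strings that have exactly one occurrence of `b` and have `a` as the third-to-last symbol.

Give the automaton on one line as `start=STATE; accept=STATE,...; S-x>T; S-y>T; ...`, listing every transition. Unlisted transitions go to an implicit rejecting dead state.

Run two small machines in parallel and take their product. The first has 3 states tracking the count of `b`s, saturating at 2; the second has 15 states tracking the last 3 symbols read. A product state is a pair (one from each), accepting exactly when both do. Minimizing collapses redundant product states.
An 11-state machine:
          a    b  
>  q0     q1   q2 
   q1     q3   q4 
   q2     q5   q6 
   q3     q3   q7 
   q4     q8   q6 
   q5     q9   q6 
   q6     q6   q6 
 * q7     q8   q6 
 * q8     q9   q6 
   q9    q10   q6 
 * q10   q10   q6 
(> = start, * = accepting)

start=q0; accept=q7,q8,q10; q0-a>q1; q0-b>q2; q1-a>q3; q1-b>q4; q2-a>q5; q2-b>q6; q3-a>q3; q3-b>q7; q4-a>q8; q4-b>q6; q5-a>q9; q5-b>q6; q6-a>q6; q6-b>q6; q7-a>q8; q7-b>q6; q8-a>q9; q8-b>q6; q9-a>q10; q9-b>q6; q10-a>q10; q10-b>q6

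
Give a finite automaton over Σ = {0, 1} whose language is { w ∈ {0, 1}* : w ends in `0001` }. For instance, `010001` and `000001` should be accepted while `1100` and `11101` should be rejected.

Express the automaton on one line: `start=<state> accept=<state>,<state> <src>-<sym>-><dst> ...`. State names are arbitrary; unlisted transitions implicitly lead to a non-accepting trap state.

start=q0 accept=q4 q0-0->q1 q0-1->q0 q1-0->q2 q1-1->q0 q2-0->q3 q2-1->q0 q3-0->q3 q3-1->q4 q4-0->q1 q4-1->q0

Remember how much of `0001` the current input suffix matches. State q0 means no match yet; q1 means the last symbol is `0`; q2 means the last 2 symbols are `00`; q3 means the last 3 symbols are `000`; q4 means the last 4 symbols are `0001`. Only q4 accepts. On a mismatch, fall back to the longest proper suffix that is still a prefix of `0001`.
        0   1  
>  q0   q1  q0 
   q1   q2  q0 
   q2   q3  q0 
   q3   q3  q4 
 * q4   q1  q0 
(> = start, * = accepting)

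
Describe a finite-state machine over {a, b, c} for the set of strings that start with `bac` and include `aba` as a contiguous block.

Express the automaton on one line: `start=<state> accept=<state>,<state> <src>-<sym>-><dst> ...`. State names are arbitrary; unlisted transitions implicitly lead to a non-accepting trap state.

Handle the two conditions separately and then intersect. One (5 states) tracks whether the input so far still matches the prefix `bac`; the other (4 states) tracks whether and how much of `aba` has been seen. Each combined state is a pair, one component from each; accept when both components accept. After merging equivalent states the machine shrinks.
An 8-state machine:
        a   b   c  
>  q0   q1  q2  q1 
   q1   q1  q1  q1 
   q2   q3  q1  q1 
   q3   q1  q1  q4 
   q4   q5  q4  q4 
   q5   q5  q6  q4 
   q6   q7  q4  q4 
 * q7   q7  q7  q7 
(> = start, * = accepting)

start=q0 accept=q7 q0-a->q1 q0-b->q2 q0-c->q1 q1-a->q1 q1-b->q1 q1-c->q1 q2-a->q3 q2-b->q1 q2-c->q1 q3-a->q1 q3-b->q1 q3-c->q4 q4-a->q5 q4-b->q4 q4-c->q4 q5-a->q5 q5-b->q6 q5-c->q4 q6-a->q7 q6-b->q4 q6-c->q4 q7-a->q7 q7-b->q7 q7-c->q7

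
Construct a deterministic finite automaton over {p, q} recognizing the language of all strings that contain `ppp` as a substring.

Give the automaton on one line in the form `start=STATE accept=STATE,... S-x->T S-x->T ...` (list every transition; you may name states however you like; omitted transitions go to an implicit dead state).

Track how much of `ppp` has been matched so far: state S0 is no progress, S3 is the absorbing accept state reached once `ppp` has occurred. Intermediate states record partial matches; on a mismatch, fall back to the longest reusable overlap.
        p   q  
>  S0   S1  S0 
   S1   S2  S0 
   S2   S3  S0 
 * S3   S3  S3 
(> = start, * = accepting)

start=S0 accept=S3 S0-p->S1 S0-q->S0 S1-p->S2 S1-q->S0 S2-p->S3 S2-q->S0 S3-p->S3 S3-q->S3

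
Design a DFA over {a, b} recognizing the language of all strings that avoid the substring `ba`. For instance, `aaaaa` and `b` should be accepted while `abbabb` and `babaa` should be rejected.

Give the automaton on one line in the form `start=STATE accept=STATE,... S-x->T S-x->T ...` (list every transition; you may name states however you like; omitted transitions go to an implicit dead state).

start=q0 accept=q0,q1 q0-a->q0 q0-b->q1 q1-a->q2 q1-b->q1 q2-a->q2 q2-b->q2

Track partial matches of the forbidden pattern `ba`. State q2 is a dead state reached once `ba` has occurred; every other state accepts. q0 means no part of `ba` is currently matched.
3 states suffice.
        a   b  
>* q0   q0  q1 
 * q1   q2  q1 
   q2   q2  q2 
(> = start, * = accepting)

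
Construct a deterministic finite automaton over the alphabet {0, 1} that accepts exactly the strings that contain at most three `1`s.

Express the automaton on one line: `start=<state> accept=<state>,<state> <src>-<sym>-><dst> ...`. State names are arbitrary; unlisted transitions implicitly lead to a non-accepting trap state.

Count `1`s, saturating at 4: states q0 through q3 mean 0 through 3 `1`s seen; q4 means more than 3. Each `1` increments (capped at q4); other symbols loop. Accept from {q0, q1, q2, q3}.
A 5-state machine:
        0   1  
>* q0   q0  q1 
 * q1   q1  q2 
 * q2   q2  q3 
 * q3   q3  q4 
   q4   q4  q4 
(> = start, * = accepting)

start=q0 accept=q0,q1,q2,q3 q0-0->q0 q0-1->q1 q1-0->q1 q1-1->q2 q2-0->q2 q2-1->q3 q3-0->q3 q3-1->q4 q4-0->q4 q4-1->q4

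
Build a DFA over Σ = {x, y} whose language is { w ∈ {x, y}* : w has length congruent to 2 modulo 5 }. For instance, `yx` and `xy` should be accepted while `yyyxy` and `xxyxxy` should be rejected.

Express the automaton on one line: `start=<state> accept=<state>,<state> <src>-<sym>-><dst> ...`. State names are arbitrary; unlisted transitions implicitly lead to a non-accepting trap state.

start=S0 accept=S2 S0-x->S1 S0-y->S1 S1-x->S2 S1-y->S2 S2-x->S3 S2-y->S3 S3-x->S4 S3-y->S4 S4-x->S0 S4-y->S0

Only the length mod 5 matters, so use a 5-cycle: from any state, every input symbol moves to the next state, wrapping S4 back to S0. Mark S2 accepting.
        x   y  
>  S0   S1  S1 
   S1   S2  S2 
 * S2   S3  S3 
   S3   S4  S4 
   S4   S0  S0 
(> = start, * = accepting)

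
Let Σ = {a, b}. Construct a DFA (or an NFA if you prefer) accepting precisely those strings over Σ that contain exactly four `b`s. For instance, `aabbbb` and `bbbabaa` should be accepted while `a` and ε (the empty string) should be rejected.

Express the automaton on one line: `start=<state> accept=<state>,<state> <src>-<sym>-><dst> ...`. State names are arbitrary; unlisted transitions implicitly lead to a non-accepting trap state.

Only the number of `b`s matters, and only up to 5. Make a chain S0 → S1 → S2 → S3 → S4 → S5 advanced by each `b` (with S5 absorbing); every other symbol self-loops. The accepting set is {S4}.
6 states suffice.
        a   b  
>  S0   S0  S1 
   S1   S1  S2 
   S2   S2  S3 
   S3   S3  S4 
 * S4   S4  S5 
   S5   S5  S5 
(> = start, * = accepting)

start=S0 accept=S4 S0-a->S0 S0-b->S1 S1-a->S1 S1-b->S2 S2-a->S2 S2-b->S3 S3-a->S3 S3-b->S4 S4-a->S4 S4-b->S5 S5-a->S5 S5-b->S5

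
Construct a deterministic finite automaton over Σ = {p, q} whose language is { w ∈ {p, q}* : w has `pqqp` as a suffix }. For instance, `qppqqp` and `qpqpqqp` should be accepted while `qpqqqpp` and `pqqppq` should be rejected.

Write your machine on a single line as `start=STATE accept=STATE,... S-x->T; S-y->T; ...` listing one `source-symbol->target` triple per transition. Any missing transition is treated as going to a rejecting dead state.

Let each state record the length of the longest suffix of the input read so far that is also a prefix of `pqqp`. s1 means the last symbol is `p`; s2 means the last 2 symbols are `pq`; s3 means the last 3 symbols are `pqq`; s4 means the last 4 symbols are `pqqp`. Accept only at s4, where the string currently ends in `pqqp`.
5 states suffice.
        p   q  
>  s0   s1  s0 
   s1   s1  s2 
   s2   s1  s3 
   s3   s4  s0 
 * s4   s1  s2 
(> = start, * = accepting)

start=s0; accept=s4; s0-p->s1; s0-q->s0; s1-p->s1; s1-q->s2; s2-p->s1; s2-q->s3; s3-p->s4; s3-q->s0; s4-p->s1; s4-q->s2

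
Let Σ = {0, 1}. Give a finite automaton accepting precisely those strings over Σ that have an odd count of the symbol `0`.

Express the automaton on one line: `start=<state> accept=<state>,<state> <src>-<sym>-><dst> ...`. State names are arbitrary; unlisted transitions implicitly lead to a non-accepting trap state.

Keep the running count of `0`s modulo 2: each `0` advances along the cycle s0 → s1 → s0 while other symbols loop. Accept at s1.
A 2-state machine:
        0   1  
>  s0   s1  s0 
 * s1   s0  s1 
(> = start, * = accepting)

start=s0 accept=s1 s0-0->s1 s0-1->s0 s1-0->s0 s1-1->s1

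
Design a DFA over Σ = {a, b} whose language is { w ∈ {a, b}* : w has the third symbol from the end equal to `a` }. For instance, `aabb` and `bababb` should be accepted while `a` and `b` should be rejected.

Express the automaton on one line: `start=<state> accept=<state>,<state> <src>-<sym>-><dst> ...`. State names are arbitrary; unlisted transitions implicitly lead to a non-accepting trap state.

start=S0 accept=S7,S8,S9,S10 S0-a->S1 S0-b->S2 S1-a->S3 S1-b->S4 S2-a->S5 S2-b->S6 S3-a->S7 S3-b->S8 S4-a->S9 S4-b->S10 S5-a->S11 S5-b->S12 S6-a->S13 S6-b->S14 S7-a->S7 S7-b->S8 S8-a->S9 S8-b->S10 S9-a->S11 S9-b->S12 S10-a->S13 S10-b->S14 S11-a->S7 S11-b->S8 S12-a->S9 S12-b->S10 S13-a->S11 S13-b->S12 S14-a->S13 S14-b->S14

A DFA must remember the last 3 symbols (since which symbol is third-to-last isn't known until the input ends). Use one state per possible window of the last ≤3 symbols; accept from those whose window starts with `a`.
A 15-state machine:
          a    b  
>  S0     S1   S2 
   S1     S3   S4 
   S2     S5   S6 
   S3     S7   S8 
   S4     S9  S10 
   S5    S11  S12 
   S6    S13  S14 
 * S7     S7   S8 
 * S8     S9  S10 
 * S9    S11  S12 
 * S10   S13  S14 
   S11    S7   S8 
   S12    S9  S10 
   S13   S11  S12 
   S14   S13  S14 
(> = start, * = accepting)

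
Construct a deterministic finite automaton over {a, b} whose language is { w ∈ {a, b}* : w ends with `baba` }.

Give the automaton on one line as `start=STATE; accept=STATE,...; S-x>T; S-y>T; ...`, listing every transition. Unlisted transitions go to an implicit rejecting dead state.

Remember how much of `baba` the current input suffix matches. State q0 means no match yet; q1 means the last symbol is `b`; q2 means the last 2 symbols are `ba`; q3 means the last 3 symbols are `bab`; q4 means the last 4 symbols are `baba`. Only q4 accepts. On a mismatch, fall back to the longest proper suffix that is still a prefix of `baba`.
5 states suffice.
        a   b  
>  q0   q0  q1 
   q1   q2  q1 
   q2   q0  q3 
   q3   q4  q1 
 * q4   q0  q3 
(> = start, * = accepting)

start=q0; accept=q4; q0-a>q0; q0-b>q1; q1-a>q2; q1-b>q1; q2-a>q0; q2-b>q3; q3-a>q4; q3-b>q1; q4-a>q0; q4-b>q3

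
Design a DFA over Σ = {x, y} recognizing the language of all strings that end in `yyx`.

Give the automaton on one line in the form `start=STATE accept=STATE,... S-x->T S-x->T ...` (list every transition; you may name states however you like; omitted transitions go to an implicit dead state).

Remember how much of `yyx` the current input suffix matches. State s0 means no match yet; s1 means the last symbol is `y`; s2 means the last 2 symbols are `yy`; s3 means the last 3 symbols are `yyx`. Only s3 accepts. On a mismatch, fall back to the longest proper suffix that is still a prefix of `yyx`.
        x   y  
>  s0   s0  s1 
   s1   s0  s2 
   s2   s3  s2 
 * s3   s0  s1 
(> = start, * = accepting)

start=s0 accept=s3 s0-x->s0 s0-y->s1 s1-x->s0 s1-y->s2 s2-x->s3 s2-y->s2 s3-x->s0 s3-y->s1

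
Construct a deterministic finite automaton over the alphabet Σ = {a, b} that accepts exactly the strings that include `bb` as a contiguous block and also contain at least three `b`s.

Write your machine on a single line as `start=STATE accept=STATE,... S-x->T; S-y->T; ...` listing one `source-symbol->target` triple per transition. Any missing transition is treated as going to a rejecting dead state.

start=q0; accept=q5; q0-a->q0; q0-b->q1; q1-a->q2; q1-b->q3; q2-a->q2; q2-b->q4; q3-a->q3; q3-b->q5; q4-a->q2; q4-b->q5; q5-a->q5; q5-b->q5

Handle the two conditions separately and then intersect. One (3 states) tracks whether and how much of `bb` has been seen; the other (5 states) tracks the count of `b`s, saturating at 4. Each combined state is a pair, one component from each; accept when both components accept. Equivalent product states are then merged.
With 6 states:
        a   b  
>  q0   q0  q1 
   q1   q2  q3 
   q2   q2  q4 
   q3   q3  q5 
   q4   q2  q5 
 * q5   q5  q5 
(> = start, * = accepting)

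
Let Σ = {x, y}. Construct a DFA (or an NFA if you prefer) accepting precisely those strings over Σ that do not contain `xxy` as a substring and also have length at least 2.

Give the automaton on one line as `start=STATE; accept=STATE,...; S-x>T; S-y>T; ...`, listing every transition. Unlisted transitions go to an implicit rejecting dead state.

start=A; accept=D,E,F,G,I,J; A-x>B; A-y>C; B-x>D; B-y>E; C-x>F; C-y>E; D-x>G; D-y>H; E-x>I; E-y>J; F-x>G; F-y>J; G-x>G; G-y>H; H-x>H; H-y>H; I-x>G; I-y>J; J-x>I; J-y>J

Build one automaton per condition and run them in lockstep. The first has 4 states tracking partial matches of the forbidden pattern `xxy`; the second has 4 states tracking the input length, saturating at 3. A product state is a pair (one from each), accepting exactly when both do.
10 states suffice.
       x  y 
>  A   B  C 
   B   D  E 
   C   F  E 
 * D   G  H 
 * E   I  J 
 * F   G  J 
 * G   G  H 
   H   H  H 
 * I   G  J 
 * J   I  J 
(> = start, * = accepting)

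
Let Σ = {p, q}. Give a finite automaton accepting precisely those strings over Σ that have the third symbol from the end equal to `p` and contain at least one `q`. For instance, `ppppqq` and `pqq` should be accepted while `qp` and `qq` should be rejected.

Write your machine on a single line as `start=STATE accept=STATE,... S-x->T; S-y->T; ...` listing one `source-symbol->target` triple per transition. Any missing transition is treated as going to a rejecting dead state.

Run two small machines in parallel and take their product. One (15 states) tracks the last 3 symbols read; the other (3 states) tracks the count of `q`s, saturating at 2. Each combined state is a pair, one component from each; accept when both components accept. Equivalent product states are then merged.
11 states suffice.
          p    q  
>  s0     s1   s2 
   s1     s3   s4 
   s2     s5   s2 
   s3     s3   s6 
   s4     s7   s8 
   s5     s9   s4 
 * s6     s7   s8 
 * s7     s9   s4 
 * s8     s5   s2 
   s9    s10   s6 
 * s10   s10   s6 
(> = start, * = accepting)

start=s0; accept=s6,s7,s8,s10; s0-p->s1; s0-q->s2; s1-p->s3; s1-q->s4; s2-p->s5; s2-q->s2; s3-p->s3; s3-q->s6; s4-p->s7; s4-q->s8; s5-p->s9; s5-q->s4; s6-p->s7; s6-q->s8; s7-p->s9; s7-q->s4; s8-p->s5; s8-q->s2; s9-p->s10; s9-q->s6; s10-p->s10; s10-q->s6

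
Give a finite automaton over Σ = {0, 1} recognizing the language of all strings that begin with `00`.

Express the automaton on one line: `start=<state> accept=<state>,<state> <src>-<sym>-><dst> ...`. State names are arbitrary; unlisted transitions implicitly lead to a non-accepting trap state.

Walk along `00` while the input agrees: from q0 take `0` to q1, and so on. Any deviation drops to the rejecting sink q3. Once q2 is reached the prefix is confirmed and every continuation is accepted.
With 4 states:
        0   1  
>  q0   q1  q3 
   q1   q2  q3 
 * q2   q2  q2 
   q3   q3  q3 
(> = start, * = accepting)

start=q0 accept=q2 q0-0->q1 q0-1->q3 q1-0->q2 q1-1->q3 q2-0->q2 q2-1->q2 q3-0->q3 q3-1->q3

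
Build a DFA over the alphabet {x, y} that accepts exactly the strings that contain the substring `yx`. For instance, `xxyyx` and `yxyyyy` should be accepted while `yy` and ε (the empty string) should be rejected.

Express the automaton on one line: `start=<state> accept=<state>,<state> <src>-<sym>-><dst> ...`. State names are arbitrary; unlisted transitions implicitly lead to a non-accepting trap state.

Track how much of `yx` has been matched so far: state s0 is no progress, s2 is the absorbing accept state reached once `yx` has occurred. Intermediate states record partial matches; on a mismatch, fall back to the longest reusable overlap.
A 3-state machine:
        x   y  
>  s0   s0  s1 
   s1   s2  s1 
 * s2   s2  s2 
(> = start, * = accepting)

start=s0 accept=s2 s0-x->s0 s0-y->s1 s1-x->s2 s1-y->s1 s2-x->s2 s2-y->s2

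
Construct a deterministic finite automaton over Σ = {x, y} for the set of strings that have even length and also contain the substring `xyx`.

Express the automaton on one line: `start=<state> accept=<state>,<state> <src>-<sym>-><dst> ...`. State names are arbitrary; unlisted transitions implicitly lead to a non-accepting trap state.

Handle the two conditions separately and then intersect. The first has 2 states tracking the input length modulo 2; the second has 4 states tracking whether and how much of `xyx` has been seen. A product state is a pair (one from each), accepting exactly when both do.
An 8-state machine:
       x  y 
>  A   B  C 
   B   D  E 
   C   D  A 
   D   B  F 
   E   G  C 
   F   H  A 
   G   H  H 
 * H   G  G 
(> = start, * = accepting)

start=A accept=H A-x->B A-y->C B-x->D B-y->E C-x->D C-y->A D-x->B D-y->F E-x->G E-y->C F-x->H F-y->A G-x->H G-y->H H-x->G H-y->G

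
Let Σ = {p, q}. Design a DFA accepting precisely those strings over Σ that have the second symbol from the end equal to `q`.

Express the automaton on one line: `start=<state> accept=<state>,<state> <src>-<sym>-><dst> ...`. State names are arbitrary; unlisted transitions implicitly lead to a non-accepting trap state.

start=A accept=F,G A-p->B A-q->C B-p->D B-q->E C-p->F C-q->G D-p->D D-q->E E-p->F E-q->G F-p->D F-q->E G-p->F G-q->G

A DFA must remember the last 2 symbols (since which symbol is second-to-last isn't known until the input ends). Use one state per possible window of the last ≤2 symbols; accept from those whose window starts with `q`.
       p  q 
>  A   B  C 
   B   D  E 
   C   F  G 
   D   D  E 
   E   F  G 
 * F   D  E 
 * G   F  G 
(> = start, * = accepting)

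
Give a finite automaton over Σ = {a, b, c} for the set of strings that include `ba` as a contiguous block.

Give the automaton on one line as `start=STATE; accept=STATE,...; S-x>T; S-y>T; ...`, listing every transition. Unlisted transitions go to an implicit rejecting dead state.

start=s0; accept=s2; s0-a>s0; s0-b>s1; s0-c>s0; s1-a>s2; s1-b>s1; s1-c>s0; s2-a>s2; s2-b>s2; s2-c>s2

States s0..s1 record the length of the longest prefix of `ba` that matches the current input suffix. Reaching s2 means `ba` has been seen, and we stay there forever. Accept from s2.
        a   b   c  
>  s0   s0  s1  s0 
   s1   s2  s1  s0 
 * s2   s2  s2  s2 
(> = start, * = accepting)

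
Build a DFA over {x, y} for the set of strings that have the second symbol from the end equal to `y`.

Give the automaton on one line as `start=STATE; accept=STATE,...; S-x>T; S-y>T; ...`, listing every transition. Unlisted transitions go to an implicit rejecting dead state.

start=q0; accept=q5,q6; q0-x>q1; q0-y>q2; q1-x>q3; q1-y>q4; q2-x>q5; q2-y>q6; q3-x>q3; q3-y>q4; q4-x>q5; q4-y>q6; q5-x>q3; q5-y>q4; q6-x>q5; q6-y>q6

Because acceptance depends on a position counted from the end, the machine has to buffer the most recent 2 symbols. Make each state the string of the last up-to-2 symbols read; on input `x` shift the window left and append `x`. Accept when the buffered window has length 2 and begins with `y`.
        x   y  
>  q0   q1  q2 
   q1   q3  q4 
   q2   q5  q6 
   q3   q3  q4 
   q4   q5  q6 
 * q5   q3  q4 
 * q6   q5  q6 
(> = start, * = accepting)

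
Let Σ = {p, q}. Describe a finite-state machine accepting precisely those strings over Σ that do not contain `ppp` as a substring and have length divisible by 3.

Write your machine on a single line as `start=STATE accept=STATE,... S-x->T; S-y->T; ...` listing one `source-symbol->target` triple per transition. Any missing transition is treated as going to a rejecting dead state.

Run two small machines in parallel and take their product. The first has 4 states tracking partial matches of the forbidden pattern `ppp`; the second has 3 states tracking the input length modulo 3. A product state is a pair (one from each), accepting exactly when both do. Equivalent product states are then merged.
       p  q 
>* A   B  C 
   B   D  E 
   C   F  E 
   D   G  A 
   E   H  A 
   F   I  A 
   G   G  G 
 * H   J  C 
 * I   G  C 
   J   G  E 
(> = start, * = accepting)

start=A; accept=A,H,I; A-p->B; A-q->C; B-p->D; B-q->E; C-p->F; C-q->E; D-p->G; D-q->A; E-p->H; E-q->A; F-p->I; F-q->A; G-p->G; G-q->G; H-p->J; H-q->C; I-p->G; I-q->C; J-p->G; J-q->E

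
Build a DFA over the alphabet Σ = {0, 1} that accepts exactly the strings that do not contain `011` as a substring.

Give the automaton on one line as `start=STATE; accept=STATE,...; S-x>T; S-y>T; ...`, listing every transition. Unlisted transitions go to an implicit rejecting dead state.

This is the complement of 'contains `011`'. Use the same substring-matching states — A through D holding how much of `011` has just been matched — but flip the accepting set: everything except the trap D accepts.
       0  1 
>* A   B  A 
 * B   B  C 
 * C   B  D 
   D   D  D 
(> = start, * = accepting)

start=A; accept=A,B,C; A-0>B; A-1>A; B-0>B; B-1>C; C-0>B; C-1>D; D-0>D; D-1>D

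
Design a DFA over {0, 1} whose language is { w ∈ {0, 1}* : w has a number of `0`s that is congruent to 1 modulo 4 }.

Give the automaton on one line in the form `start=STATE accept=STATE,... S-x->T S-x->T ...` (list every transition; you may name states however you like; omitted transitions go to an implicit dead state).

start=q0 accept=q1 q0-0->q1 q0-1->q0 q1-0->q2 q1-1->q1 q2-0->q3 q2-1->q2 q3-0->q0 q3-1->q3

Keep the running count of `0`s modulo 4: each `0` advances along the cycle q0 → q1 → q2 → q3 → q0 while other symbols loop. Accept at q1.
        0   1  
>  q0   q1  q0 
 * q1   q2  q1 
   q2   q3  q2 
   q3   q0  q3 
(> = start, * = accepting)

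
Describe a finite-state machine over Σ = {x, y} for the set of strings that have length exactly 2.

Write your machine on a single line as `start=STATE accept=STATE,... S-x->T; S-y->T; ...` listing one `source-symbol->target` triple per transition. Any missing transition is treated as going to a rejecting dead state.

start=q0; accept=q2; q0-x->q1; q0-y->q1; q1-x->q2; q1-y->q2; q2-x->q3; q2-y->q3; q3-x->q3; q3-y->q3

We only need to distinguish lengths 0, 1, …, 2, and '>2'. Chain q0 → q1 → q2 → q3 on every symbol, with q3 looping. Accepting states: {q2}.
        x   y  
>  q0   q1  q1 
   q1   q2  q2 
 * q2   q3  q3 
   q3   q3  q3 
(> = start, * = accepting)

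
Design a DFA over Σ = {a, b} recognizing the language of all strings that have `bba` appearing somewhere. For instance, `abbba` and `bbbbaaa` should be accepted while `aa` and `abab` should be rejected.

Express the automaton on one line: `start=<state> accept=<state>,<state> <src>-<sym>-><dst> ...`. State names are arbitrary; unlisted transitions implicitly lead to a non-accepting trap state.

States q0..q2 record the length of the longest prefix of `bba` that matches the current input suffix. Reaching q3 means `bba` has been seen, and we stay there forever. Accept from q3.
With 4 states:
        a   b  
>  q0   q0  q1 
   q1   q0  q2 
   q2   q3  q2 
 * q3   q3  q3 
(> = start, * = accepting)

start=q0 accept=q3 q0-a->q0 q0-b->q1 q1-a->q0 q1-b->q2 q2-a->q3 q2-b->q2 q3-a->q3 q3-b->q3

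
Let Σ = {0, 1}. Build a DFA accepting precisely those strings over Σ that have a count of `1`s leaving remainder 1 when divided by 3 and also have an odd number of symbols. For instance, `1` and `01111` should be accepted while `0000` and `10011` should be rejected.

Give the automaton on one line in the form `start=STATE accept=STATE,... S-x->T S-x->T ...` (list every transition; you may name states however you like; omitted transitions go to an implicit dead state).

start=q0 accept=q2 q0-0->q1 q0-1->q2 q1-0->q0 q1-1->q3 q2-0->q3 q2-1->q4 q3-0->q2 q3-1->q5 q4-0->q5 q4-1->q1 q5-0->q4 q5-1->q0

Run two small machines in parallel and take their product. The first has 3 states tracking the count of `1`s modulo 3; the second has 2 states tracking the input length modulo 2. A product state is a pair (one from each), accepting exactly when both do.
With 6 states:
        0   1  
>  q0   q1  q2 
   q1   q0  q3 
 * q2   q3  q4 
   q3   q2  q5 
   q4   q5  q1 
   q5   q4  q0 
(> = start, * = accepting)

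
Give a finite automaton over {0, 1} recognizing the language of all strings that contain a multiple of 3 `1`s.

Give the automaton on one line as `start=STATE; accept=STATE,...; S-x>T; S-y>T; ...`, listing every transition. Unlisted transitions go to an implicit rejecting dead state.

start=q0; accept=q0; q0-0>q0; q0-1>q1; q1-0>q1; q1-1>q2; q2-0>q2; q2-1>q0

The only thing that matters is how many `1`s have appeared, reduced mod 3. Use one state per residue: q0 for 0, …, q2 for 2. Reading `1` moves to the next residue; anything else stays put. q0 is accepting.
3 states suffice.
        0   1  
>* q0   q0  q1 
   q1   q1  q2 
   q2   q2  q0 
(> = start, * = accepting)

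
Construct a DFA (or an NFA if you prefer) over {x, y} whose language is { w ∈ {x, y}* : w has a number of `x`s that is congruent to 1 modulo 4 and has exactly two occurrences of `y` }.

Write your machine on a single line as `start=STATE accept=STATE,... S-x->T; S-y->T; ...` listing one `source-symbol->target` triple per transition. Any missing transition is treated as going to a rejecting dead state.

start=q0; accept=q8; q0-x->q1; q0-y->q2; q1-x->q3; q1-y->q4; q2-x->q4; q2-y->q5; q3-x->q6; q3-y->q7; q4-x->q7; q4-y->q8; q5-x->q8; q5-y->q9; q6-x->q0; q6-y->q10; q7-x->q10; q7-y->q11; q8-x->q11; q8-y->q12; q9-x->q12; q9-y->q9; q10-x->q2; q10-y->q13; q11-x->q13; q11-y->q14; q12-x->q14; q12-y->q12; q13-x->q5; q13-y->q15; q14-x->q15; q14-y->q14; q15-x->q9; q15-y->q15

Handle the two conditions separately and then intersect. The first has 4 states tracking the count of `x`s modulo 4; the second has 4 states tracking the count of `y`s, saturating at 3. A product state is a pair (one from each), accepting exactly when both do.
16 states suffice.
          x    y  
>  q0     q1   q2 
   q1     q3   q4 
   q2     q4   q5 
   q3     q6   q7 
   q4     q7   q8 
   q5     q8   q9 
   q6     q0  q10 
   q7    q10  q11 
 * q8    q11  q12 
   q9    q12   q9 
   q10    q2  q13 
   q11   q13  q14 
   q12   q14  q12 
   q13    q5  q15 
   q14   q15  q14 
   q15    q9  q15 
(> = start, * = accepting)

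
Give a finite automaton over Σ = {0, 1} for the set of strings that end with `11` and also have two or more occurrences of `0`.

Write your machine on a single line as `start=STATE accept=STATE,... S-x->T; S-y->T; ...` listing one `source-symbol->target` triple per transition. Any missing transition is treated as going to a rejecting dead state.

Run two small machines in parallel and take their product. One (3 states) tracks how much of the suffix `11` has currently been matched; the other (4 states) tracks the count of `0`s, saturating at 3. Each combined state is a pair, one component from each; accept when both components accept.
A 12-state machine:
          0    1  
>  q0     q1   q2 
   q1     q3   q4 
   q2     q1   q5 
   q3     q6   q7 
   q4     q3   q8 
   q5     q1   q5 
   q6     q6   q9 
   q7     q6  q10 
   q8     q3   q8 
   q9     q6  q11 
 * q10    q6  q10 
 * q11    q6  q11 
(> = start, * = accepting)

start=q0; accept=q10,q11; q0-0->q1; q0-1->q2; q1-0->q3; q1-1->q4; q2-0->q1; q2-1->q5; q3-0->q6; q3-1->q7; q4-0->q3; q4-1->q8; q5-0->q1; q5-1->q5; q6-0->q6; q6-1->q9; q7-0->q6; q7-1->q10; q8-0->q3; q8-1->q8; q9-0->q6; q9-1->q11; q10-0->q6; q10-1->q10; q11-0->q6; q11-1->q11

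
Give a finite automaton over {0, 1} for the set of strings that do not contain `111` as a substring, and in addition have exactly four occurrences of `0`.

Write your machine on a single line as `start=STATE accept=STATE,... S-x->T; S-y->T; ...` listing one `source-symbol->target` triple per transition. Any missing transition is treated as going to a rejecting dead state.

start=q0; accept=q10,q13,q15; q0-0->q1; q0-1->q2; q1-0->q3; q1-1->q4; q2-0->q1; q2-1->q5; q3-0->q6; q3-1->q7; q4-0->q3; q4-1->q8; q5-0->q1; q5-1->q9; q6-0->q10; q6-1->q11; q7-0->q6; q7-1->q12; q8-0->q3; q8-1->q9; q9-0->q9; q9-1->q9; q10-0->q9; q10-1->q13; q11-0->q10; q11-1->q14; q12-0->q6; q12-1->q9; q13-0->q9; q13-1->q15; q14-0->q10; q14-1->q9; q15-0->q9; q15-1->q9

Run two small machines in parallel and take their product. The first has 4 states tracking partial matches of the forbidden pattern `111`; the second has 6 states tracking the count of `0`s, saturating at 5. A product state is a pair (one from each), accepting exactly when both do. Minimizing collapses redundant product states.
16 states suffice.
          0    1  
>  q0     q1   q2 
   q1     q3   q4 
   q2     q1   q5 
   q3     q6   q7 
   q4     q3   q8 
   q5     q1   q9 
   q6    q10  q11 
   q7     q6  q12 
   q8     q3   q9 
   q9     q9   q9 
 * q10    q9  q13 
   q11   q10  q14 
   q12    q6   q9 
 * q13    q9  q15 
   q14   q10   q9 
 * q15    q9   q9 
(> = start, * = accepting)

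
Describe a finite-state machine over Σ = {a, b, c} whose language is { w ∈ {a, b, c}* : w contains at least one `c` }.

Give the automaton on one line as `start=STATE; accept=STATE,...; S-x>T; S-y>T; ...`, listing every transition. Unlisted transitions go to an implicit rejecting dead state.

Only the number of `c`s matters, and only up to 2. Make a chain S0 → S1 → S2 advanced by each `c` (with S2 absorbing); every other symbol self-loops. The accepting set is {S1, S2}.
With 3 states:
        a   b   c  
>  S0   S0  S0  S1 
 * S1   S1  S1  S2 
 * S2   S2  S2  S2 
(> = start, * = accepting)

start=S0; accept=S1,S2; S0-a>S0; S0-b>S0; S0-c>S1; S1-a>S1; S1-b>S1; S1-c>S2; S2-a>S2; S2-b>S2; S2-c>S2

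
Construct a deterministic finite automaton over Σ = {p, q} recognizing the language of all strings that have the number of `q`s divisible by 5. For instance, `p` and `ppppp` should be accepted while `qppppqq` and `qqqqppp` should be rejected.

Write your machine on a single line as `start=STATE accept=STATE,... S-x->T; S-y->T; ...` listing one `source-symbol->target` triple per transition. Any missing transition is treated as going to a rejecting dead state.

start=S0; accept=S0; S0-p->S0; S0-q->S1; S1-p->S1; S1-q->S2; S2-p->S2; S2-q->S3; S3-p->S3; S3-q->S4; S4-p->S4; S4-q->S0

The only thing that matters is how many `q`s have appeared, reduced mod 5. Use one state per residue: S0 for 0, …, S4 for 4. Reading `q` moves to the next residue; anything else stays put. S0 is accepting.
With 5 states:
        p   q  
>* S0   S0  S1 
   S1   S1  S2 
   S2   S2  S3 
   S3   S3  S4 
   S4   S4  S0 
(> = start, * = accepting)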